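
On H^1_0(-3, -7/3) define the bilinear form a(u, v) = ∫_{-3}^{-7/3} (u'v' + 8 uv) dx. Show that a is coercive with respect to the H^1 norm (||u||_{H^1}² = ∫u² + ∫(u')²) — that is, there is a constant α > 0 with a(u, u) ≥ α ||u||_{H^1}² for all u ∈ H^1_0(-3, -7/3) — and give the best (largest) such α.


α = 1

Coercivity of a(·,·) on H^1_0(-3, -7/3) means a(u, u) ≥ α ||u||_{H^1}² for every u ∈ H^1_0.
The interval has length L = 2/3, and Poincaré/coercivity depend only on L. Here a(u, u) = ∫(u')² + (8)·∫u².
Here c = 8 ≥ 1, so a(u,u) = ∫(u')² + c∫u² ≥ ∫(u')² + ∫u² = ||u||_{H^1}², i.e. α = 1 works. No larger α is possible: a(u,u) ≥ α||u||_{H^1}² means (1−α)∫(u')² ≥ (α−c)∫u², and for the modes u_n = sin(nπ(x−x₀)/L) (x₀ the left endpoint) one has ∫u_n²/∫(u_n')² = (L/(nπ))² → 0, so a(u_n,u_n)/||u_n||_{H^1}² → 1. Hence the optimal constant is α = 1.
Therefore α = 1.


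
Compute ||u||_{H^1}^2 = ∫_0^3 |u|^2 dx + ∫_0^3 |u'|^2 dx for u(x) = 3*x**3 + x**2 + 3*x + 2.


||u||_{H^1}^2 = 143925/14

The H^1 norm (squared) on an interval (0, L) is
  ||u||_{H^1}^2 = ∫_0^L u(x)^2 dx + ∫_0^L u'(x)^2 dx.
Compute u'(x) = 9*x**2 + 2*x + 3.
Then u(x)^2 = 9*x**6 + 6*x**5 + 19*x**4 + 18*x**3 + 13*x**2 + 12*x + 4 and u'(x)^2 = 81*x**4 + 36*x**3 + 58*x**2 + 12*x + 9.
Integrate each monomial from 0 to 3 using ∫_0^3 c·x^n dx = c·3^(n+1)/(n+1):
  ∫_0^3 u(x)^2 dx = ∫_0^3 (9*x^6 + 6*x^5 + 19*x^4 + 18*x^3 + 13*x^2 + 12*x + 4) dx. Term by term:
    ∫_0^3 9*x^6 dx = 19683/7;  ∫_0^3 6*x^5 dx = 729;  ∫_0^3 19*x^4 dx = 4617/5;
    ∫_0^3 18*x^3 dx = 729/2;  ∫_0^3 13*x^2 dx = 117;  ∫_0^3 12*x dx = 54;
    ∫_0^3 4 dx = 12.
  Sum: 19683/7 + 729 + 4617/5 + 729/2 + 117 + 54 + 12 = 350823/70.
  ∫_0^3 u'(x)^2 dx = ∫_0^3 (81*x^4 + 36*x^3 + 58*x^2 + 12*x + 9) dx. Term by term:
    ∫_0^3 81*x^4 dx = 19683/5;  ∫_0^3 36*x^3 dx = 729;  ∫_0^3 58*x^2 dx = 522;
    ∫_0^3 12*x dx = 54;  ∫_0^3 9 dx = 27.
  Sum: 19683/5 + 729 + 522 + 54 + 27 = 26343/5.
Adding: ||u||_{H^1}^2 = 350823/70 + 26343/5 = 143925/14.


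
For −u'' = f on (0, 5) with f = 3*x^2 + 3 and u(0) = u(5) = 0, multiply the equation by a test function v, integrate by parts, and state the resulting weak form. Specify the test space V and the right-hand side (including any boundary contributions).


V = H^1_0(0, 5) (so v(0) = v(5) = 0); weak form: ∫_0^5 u'v' dx = ∫_0^5 (3*x^2 + 3) v dx for all v ∈ V.

Multiply both sides by a test function v and integrate from 0 to 5:
  ∫_0^5 −u''(x) v(x) dx = ∫_0^5 f(x) v(x) dx.
Integrate the LHS by parts once:
  ∫_0^5 −u'' v dx = −[u'(x) v(x)]_0^5 + ∫_0^5 u'(x) v'(x) dx.
Thus ∫_0^5 u'(x) v'(x) dx = ∫_0^5 f(x) v(x) dx + [u'(x) v(x)]_0^5.
Choose V so that boundary terms are either known or forced to vanish.
u is Dirichlet: u(0) = u(5) = 0. Let V = H^1_0(0, 5); then v(0) = v(5) = 0, and [u' v]_0^5 = 0.
Weak formulation: find u (satisfying any essential BC) such that ∫_0^5 u'(x) v'(x) dx = ∫_0^5 f v dx for all v ∈ V.
Substituting f(x) = 3*x^2 + 3, the right-hand side is ∫_0^5 (3*x^2 + 3) v dx.


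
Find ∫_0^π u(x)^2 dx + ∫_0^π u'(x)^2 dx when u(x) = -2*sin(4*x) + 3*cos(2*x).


||u||_{H^1(0,π)}^2 = 113*π/2

u'(x) = -6*sin(2*x) - 8*cos(4*x).
Expand u² and (u')² and integrate term by term on (0, π), using: for integers n ≥ 1, ∫_0^π sin²(nx) dx = ∫_0^π cos²(nx) dx = π/2; for n ≠ n', ∫_0^π sin(nx)sin(n'x) dx = ∫_0^π cos(nx)cos(n'x) dx = 0; and by product-to-sum, ∫_0^π sin(nx)cos(n'x) dx = ½∫_0^π [sin((n+n')x) + sin((n−n')x)] dx, which is 0 when n+n' is even and 2n/(n²−n'²) when n+n' is odd (it need not vanish on (0, π)).
  u² squared terms: (-2)²·∫sin(4x)² dx = 4·π/2 = 2*π;  (3)²·∫cos(2x)² dx = 9·π/2 = 9*π/2.
  u² cross terms: 2·(-2)·(3)·∫sin(4x)·cos(2x) dx = -12·(0) = 0.
  So ∫_0^π u² dx = 2*π + 9*π/2 + 0 = 13*π/2.
  (u')² squared terms: (-8)²·∫cos(4x)² dx = 64·π/2 = 32*π;  (-6)²·∫sin(2x)² dx = 36·π/2 = 18*π.
  (u')² cross terms: 2·(-8)·(-6)·∫cos(4x)·sin(2x) dx = 96·(0) = 0.
  So ∫_0^π (u')² dx = 32*π + 18*π + 0 = 50*π.
||u||_{H^1}^2 = (13*π/2) + (50*π) = 113*π/2.


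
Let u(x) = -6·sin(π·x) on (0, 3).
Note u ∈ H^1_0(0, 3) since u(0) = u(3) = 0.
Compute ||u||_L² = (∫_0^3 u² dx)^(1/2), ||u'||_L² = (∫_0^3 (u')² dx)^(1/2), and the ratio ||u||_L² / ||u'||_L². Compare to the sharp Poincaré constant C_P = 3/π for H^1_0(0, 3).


||u||_L² / ||u'||_L² = 1/π < C_P = 3/π.

u(x) = -6·sin(π·x), so u'(x) = -6*π*cos(π*x).
Writing u(x) = A·sin(kπx/L) with A = -6 and k = 3, use ∫_0^L sin²(kπx/L) dx = L/2 and ∫_0^L cos²(kπx/L) dx = L/2.
u² = 36·sin²(π·x) and (u')² = 36*π^2·cos²(π·x), and each of sin², cos² integrates to L/2 = 3/2 over (0, 3).
∫_0^3 u² dx = 54, so ||u||_L² = 3*sqrt(6).
∫_0^3 (u')² dx = 54*π^2, so ||u'||_L² = 3*sqrt(6)*π.
Ratio ||u||_L² / ||u'||_L² = 1/π.
Sharp Poincaré constant on H^1_0(0, 3) is C_P = L/π = 3/π, achieved by sin(π/3·x).
This is the k = 3 harmonic; the ratio L/(kπ) is strictly less than C_P = L/π, consistent with the sharp inequality ||u||_L² ≤ C_P ||u'||_L².


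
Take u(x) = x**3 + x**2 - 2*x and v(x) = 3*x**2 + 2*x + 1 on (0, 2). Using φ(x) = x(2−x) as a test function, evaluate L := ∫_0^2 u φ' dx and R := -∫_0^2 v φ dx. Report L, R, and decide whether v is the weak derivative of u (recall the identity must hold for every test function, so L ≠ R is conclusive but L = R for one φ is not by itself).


LHS = -24/5, RHS = -44/5. No, v is not the weak derivative of u.

u(x) = x**3 + x**2 - 2*x, classical derivative u'(x) = 3*x**2 + 2*x - 2.
φ(x) = x(2−x), so φ'(x) = 2 - 2*x.
Note φ(0) = φ(2) = 0, so the boundary term u·φ vanishes.
LHS = ∫_0^2 u(x) φ'(x) dx = ∫_0^2 (-2*x^4 + 6*x^2 - 4*x) dx. Term by term:
  ∫_0^2 -2*x^4 dx = -64/5;  ∫_0^2 6*x^2 dx = 16;  ∫_0^2 -4*x dx = -8.
Sum: -64/5 + 16 − 8 = -24/5.
So LHS = -24/5.
∫_0^2 v(x) φ(x) dx = ∫_0^2 (-3*x^4 + 4*x^3 + 3*x^2 + 2*x) dx. Term by term:
  ∫_0^2 -3*x^4 dx = -96/5;  ∫_0^2 4*x^3 dx = 16;  ∫_0^2 3*x^2 dx = 8;
  ∫_0^2 2*x dx = 4.
Sum: -96/5 + 16 + 8 + 4 = 44/5.
So RHS = -∫_0^2 v(x) φ(x) dx = -44/5.
LHS − RHS = 4 ≠ 0, so the identity fails.
(For a valid weak derivative the identity must hold for EVERY test function, in particular this one. The failure shows v is NOT the weak derivative of u.)
Correct weak derivative would be u'(x) = 3*x**2 + 2*x - 2.


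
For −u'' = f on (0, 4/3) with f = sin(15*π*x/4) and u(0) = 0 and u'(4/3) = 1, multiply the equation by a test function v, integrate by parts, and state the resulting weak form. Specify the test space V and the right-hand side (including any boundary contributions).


V = {v ∈ H^1(0, 4/3) : v(0) = 0} (test functions vanish at x = 0 where u is specified); weak form: ∫_0^4/3 u'v' dx = ∫_0^4/3 (sin(15*π*x/4)) v dx + v(4/3) for all v ∈ V.

Multiply both sides by a test function v and integrate from 0 to 4/3:
  ∫_0^4/3 −u''(x) v(x) dx = ∫_0^4/3 f(x) v(x) dx.
Integrate the LHS by parts once:
  ∫_0^4/3 −u'' v dx = −[u'(x) v(x)]_0^4/3 + ∫_0^4/3 u'(x) v'(x) dx.
Thus ∫_0^4/3 u'(x) v'(x) dx = ∫_0^4/3 f(x) v(x) dx + [u'(x) v(x)]_0^4/3.
Choose V so that boundary terms are either known or forced to vanish.
Mixed BC: u(0) = 0 (Dirichlet) and u'(4/3) = 1 (Neumann). Define V = {v ∈ H^1(0, 4/3) : v(0) = 0}. Then [u' v]_0^4/3 = u'(4/3)·v(4/3) − u'(0)·0 = v(4/3).
Weak formulation: find u (satisfying any essential BC) such that ∫_0^4/3 u'(x) v'(x) dx = ∫_0^4/3 f v dx + v(4/3) for all v ∈ V (Dirichlet at 0 absorbed into V; Neumann datum at x = 4/3 contributes the boundary term).
Substituting f(x) = sin(15*π*x/4), the right-hand side is ∫_0^4/3 (sin(15*π*x/4)) v dx + v(4/3).


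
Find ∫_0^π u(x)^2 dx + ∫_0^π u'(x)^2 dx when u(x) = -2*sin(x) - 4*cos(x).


||u||_{H^1(0,π)}^2 = 20*π

u'(x) = 4*sin(x) - 2*cos(x).
Expand u² and (u')² and integrate term by term on (0, π), using: for integers n ≥ 1, ∫_0^π sin²(nx) dx = ∫_0^π cos²(nx) dx = π/2; for n ≠ n', ∫_0^π sin(nx)sin(n'x) dx = ∫_0^π cos(nx)cos(n'x) dx = 0; and by product-to-sum, ∫_0^π sin(nx)cos(n'x) dx = ½∫_0^π [sin((n+n')x) + sin((n−n')x)] dx, which is 0 when n+n' is even and 2n/(n²−n'²) when n+n' is odd (it need not vanish on (0, π)).
  u² squared terms: (-4)²·∫cos(x)² dx = 16·π/2 = 8*π;  (-2)²·∫sin(x)² dx = 4·π/2 = 2*π.
  u² cross terms: 2·(-4)·(-2)·∫cos(x)·sin(x) dx = 16·(0) = 0.
  So ∫_0^π u² dx = 8*π + 2*π + 0 = 10*π.
  (u')² squared terms: (-2)²·∫cos(x)² dx = 4·π/2 = 2*π;  (4)²·∫sin(x)² dx = 16·π/2 = 8*π.
  (u')² cross terms: 2·(-2)·(4)·∫cos(x)·sin(x) dx = -16·(0) = 0.
  So ∫_0^π (u')² dx = 2*π + 8*π + 0 = 10*π.
||u||_{H^1}^2 = (10*π) + (10*π) = 20*π.


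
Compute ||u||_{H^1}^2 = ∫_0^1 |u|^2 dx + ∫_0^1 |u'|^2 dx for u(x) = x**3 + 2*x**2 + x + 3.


||u||_{H^1}^2 = 1721/42

The H^1 norm (squared) on an interval (0, L) is
  ||u||_{H^1}^2 = ∫_0^L u(x)^2 dx + ∫_0^L u'(x)^2 dx.
Compute u'(x) = 3*x**2 + 4*x + 1.
Then u(x)^2 = x**6 + 4*x**5 + 6*x**4 + 10*x**3 + 13*x**2 + 6*x + 9 and u'(x)^2 = 9*x**4 + 24*x**3 + 22*x**2 + 8*x + 1.
Integrate each monomial from 0 to 1 using ∫_0^1 c·x^n dx = c·1^(n+1)/(n+1):
  ∫_0^1 u(x)^2 dx = ∫_0^1 (x^6 + 4*x^5 + 6*x^4 + 10*x^3 + 13*x^2 + 6*x + 9) dx. Term by term:
    ∫_0^1 x^6 dx = 1/7;  ∫_0^1 4*x^5 dx = 2/3;  ∫_0^1 6*x^4 dx = 6/5;
    ∫_0^1 10*x^3 dx = 5/2;  ∫_0^1 13*x^2 dx = 13/3;  ∫_0^1 6*x dx = 3;
    ∫_0^1 9 dx = 9.
  Sum: 1/7 + 2/3 + 6/5 + 5/2 + 13/3 + 3 + 9 = 1459/70.
  ∫_0^1 u'(x)^2 dx = ∫_0^1 (9*x^4 + 24*x^3 + 22*x^2 + 8*x + 1) dx. Term by term:
    ∫_0^1 9*x^4 dx = 9/5;  ∫_0^1 24*x^3 dx = 6;  ∫_0^1 22*x^2 dx = 22/3;
    ∫_0^1 8*x dx = 4;  ∫_0^1 1 dx = 1.
  Sum: 9/5 + 6 + 22/3 + 4 + 1 = 302/15.
Adding: ||u||_{H^1}^2 = 1459/70 + 302/15 = 1721/42.


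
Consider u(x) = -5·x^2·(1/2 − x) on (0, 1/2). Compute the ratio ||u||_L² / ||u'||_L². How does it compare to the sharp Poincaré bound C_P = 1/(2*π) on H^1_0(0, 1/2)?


||u||_L² / ||u'||_L² = sqrt(14)/28 < C_P = 1/(2*π).

u(x) = -5·x^2·(1/2 − x), so u'(x) = 5*x*(3*x - 1).
u(x) = -5·x^2·(1/2 − x) vanishes at x = 0 and x = 1/2, so u ∈ H^1_0(0, 1/2). Differentiate via the product rule and integrate the resulting polynomials term by term.
  ∫_0^1/2 u² dx = ∫_0^1/2 (25*x^6 - 25*x^5 + 25*x^4/4) dx. Term by term:
    ∫_0^1/2 25*x^6 dx = 25/896;  ∫_0^1/2 -25*x^5 dx = -25/384;  ∫_0^1/2 25*x^4/4 dx = 5/128.
  Sum: 25/896 − 25/384 + 5/128 = 5/2688.
  ∫_0^1/2 (u')² dx = ∫_0^1/2 (225*x^4 - 150*x^3 + 25*x^2) dx. Term by term:
    ∫_0^1/2 225*x^4 dx = 45/32;  ∫_0^1/2 -150*x^3 dx = -75/32;  ∫_0^1/2 25*x^2 dx = 25/24.
  Sum: 45/32 − 75/32 + 25/24 = 5/48.
∫_0^1/2 u² dx = 5/2688, so ||u||_L² = sqrt(210)/336.
∫_0^1/2 (u')² dx = 5/48, so ||u'||_L² = sqrt(15)/12.
Ratio ||u||_L² / ||u'||_L² = sqrt(14)/28.
Sharp Poincaré constant on H^1_0(0, 1/2) is C_P = L/π = 1/(2*π), achieved by sin(2*π·x).
A polynomial bump cannot attain the sharp Poincaré constant (only the first sine eigenfunction does), so the ratio is strictly less than C_P, consistent with ||u||_L² ≤ C_P ||u'||_L².


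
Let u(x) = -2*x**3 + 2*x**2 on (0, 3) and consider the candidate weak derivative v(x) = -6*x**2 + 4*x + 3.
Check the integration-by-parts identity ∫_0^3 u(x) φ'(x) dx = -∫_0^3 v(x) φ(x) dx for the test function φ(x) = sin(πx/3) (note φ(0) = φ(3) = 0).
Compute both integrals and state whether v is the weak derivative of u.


LHS = -648/π^3 + 126/π, RHS = -648/π^3 + 108/π. No, v is not the weak derivative of u.

u(x) = -2*x**3 + 2*x**2, classical derivative u'(x) = -6*x**2 + 4*x.
φ(x) = sin(πx/3), so φ'(x) = π*cos(π*x/3)/3.
Note φ(0) = φ(3) = 0, so the boundary term u·φ vanishes.
LHS = ∫_0^3 u(x) φ'(x) dx = ∫_0^3 (-2*π*x^3*cos(π*x/3)/3 + 2*π*x^2*cos(π*x/3)/3) dx. Term by term:
  ∫_0^3 -2*π*x^3*cos(π*x/3)/3 dx = -648/π^3 + 162/π;  ∫_0^3 2*π*x^2*cos(π*x/3)/3 dx = -36/π.
Sum: -648/π^3 + 162/π − 36/π = -648/π^3 + 126/π.
So LHS = -648/π^3 + 126/π.
∫_0^3 v(x) φ(x) dx = ∫_0^3 (-6*x^2*sin(π*x/3) + 4*x*sin(π*x/3) + 3*sin(π*x/3)) dx. Term by term:
  ∫_0^3 3*sin(π*x/3) dx = 18/π;  ∫_0^3 -6*x^2*sin(π*x/3) dx = -162/π + 648/π^3;  ∫_0^3 4*x*sin(π*x/3) dx = 36/π.
Sum: 18/π + -162/π + 648/π^3 + 36/π = -108/π + 648/π^3.
So RHS = -∫_0^3 v(x) φ(x) dx = -648/π^3 + 108/π.
LHS − RHS = 18/π ≠ 0, so the identity fails.
(For a valid weak derivative the identity must hold for EVERY test function, in particular this one. The failure shows v is NOT the weak derivative of u.)
Correct weak derivative would be u'(x) = -6*x**2 + 4*x.


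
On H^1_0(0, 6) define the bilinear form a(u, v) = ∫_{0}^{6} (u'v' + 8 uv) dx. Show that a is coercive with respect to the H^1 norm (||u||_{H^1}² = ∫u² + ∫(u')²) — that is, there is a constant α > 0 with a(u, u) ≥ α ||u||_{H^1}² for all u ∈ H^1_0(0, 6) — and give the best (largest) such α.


α = 1

Coercivity of a(·,·) on H^1_0(0, 6) means a(u, u) ≥ α ||u||_{H^1}² for every u ∈ H^1_0.
The interval has length L = 6, and Poincaré/coercivity depend only on L. Here a(u, u) = ∫(u')² + (8)·∫u².
Here c = 8 ≥ 1, so a(u,u) = ∫(u')² + c∫u² ≥ ∫(u')² + ∫u² = ||u||_{H^1}², i.e. α = 1 works. No larger α is possible: a(u,u) ≥ α||u||_{H^1}² means (1−α)∫(u')² ≥ (α−c)∫u², and for the modes u_n = sin(nπ(x−x₀)/L) (x₀ the left endpoint) one has ∫u_n²/∫(u_n')² = (L/(nπ))² → 0, so a(u_n,u_n)/||u_n||_{H^1}² → 1. Hence the optimal constant is α = 1.
Therefore α = 1.


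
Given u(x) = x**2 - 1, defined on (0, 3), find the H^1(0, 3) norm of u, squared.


||u||_{H^1}^2 = 348/5

The H^1 norm (squared) on an interval (0, L) is
  ||u||_{H^1}^2 = ∫_0^L u(x)^2 dx + ∫_0^L u'(x)^2 dx.
Compute u'(x) = 2*x.
Then u(x)^2 = x**4 - 2*x**2 + 1 and u'(x)^2 = 4*x**2.
Integrate each monomial from 0 to 3 using ∫_0^3 c·x^n dx = c·3^(n+1)/(n+1):
  ∫_0^3 u(x)^2 dx = ∫_0^3 (x^4 - 2*x^2 + 1) dx. Term by term:
    ∫_0^3 x^4 dx = 243/5;  ∫_0^3 -2*x^2 dx = -18;  ∫_0^3 1 dx = 3.
  Sum: 243/5 − 18 + 3 = 168/5.
  ∫_0^3 u'(x)^2 dx = ∫_0^3 (4*x^2) dx. Term by term:
    ∫_0^3 4*x^2 dx = 36.
Adding: ||u||_{H^1}^2 = 168/5 + 36 = 348/5.


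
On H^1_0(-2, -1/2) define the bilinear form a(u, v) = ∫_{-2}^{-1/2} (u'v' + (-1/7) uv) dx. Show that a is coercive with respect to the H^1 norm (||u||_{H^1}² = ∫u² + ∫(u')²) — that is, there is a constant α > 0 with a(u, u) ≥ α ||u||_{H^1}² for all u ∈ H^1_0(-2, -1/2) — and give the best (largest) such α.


α = (-9 + 28*π^2)/(7*(9 + 4*π^2))

Coercivity of a(·,·) on H^1_0(-2, -1/2) means a(u, u) ≥ α ||u||_{H^1}² for every u ∈ H^1_0.
The interval has length L = 3/2, and Poincaré/coercivity depend only on L. Here a(u, u) = ∫(u')² + (-1/7)·∫u².
Here c = -1/7 < 0 with |c| < (π/L)² = 4*π^2/9, so coercivity still holds. The condition a(u,u) ≥ α||u||_{H^1}² reads (1−α)∫(u')² ≥ (α−c)∫u². Any admissible α is ≤ 1 (rapidly oscillating u have ∫u²/∫(u')² → 0), and α = 1 would force 0 ≥ (1−c)∫u², impossible since c < 1; so 1−α > 0. By the sharp Poincaré inequality on H^1_0 of an interval of length L, ∫(u')² ≥ (π/L)²∫u² with equality for the first sine mode sin(π(x−x₀)/L) (x₀ the left endpoint), so the inequality holds for all u iff (1−α)(π/L)² ≥ α − c, i.e. α ≤ ((π/L)² + c)/((π/L)² + 1) = (1 + c(L/π)²)/(1 + (L/π)²). (Direct route, valid since c ≤ 0: Poincaré gives c∫u² ≥ c(L/π)²∫(u')², so a(u,u) ≥ (1 + c(L/π)²)∫(u')², while ||u||_{H^1}² ≤ (1 + (L/π)²)∫(u')²; dividing yields the same α.) With (π/L)² = 4*π^2/9 and c = -1/7, the largest admissible constant is α = ((π/L)² + c)/((π/L)² + 1).
Simplifying, α = (-9 + 28*π^2)/(7*(9 + 4*π^2)).


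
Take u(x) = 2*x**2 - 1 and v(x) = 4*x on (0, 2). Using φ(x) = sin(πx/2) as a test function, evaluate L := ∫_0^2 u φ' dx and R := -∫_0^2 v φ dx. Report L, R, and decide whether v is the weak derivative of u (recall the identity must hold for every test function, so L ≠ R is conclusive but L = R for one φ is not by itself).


LHS = -16/π, RHS = -16/π. Yes, v = u' weakly.

u(x) = 2*x**2 - 1, classical derivative u'(x) = 4*x.
φ(x) = sin(πx/2), so φ'(x) = π*cos(π*x/2)/2.
Note φ(0) = φ(2) = 0, so the boundary term u·φ vanishes.
LHS = ∫_0^2 u(x) φ'(x) dx = ∫_0^2 (π*x^2*cos(π*x/2) - π*cos(π*x/2)/2) dx. Term by term:
  ∫_0^2 -π*cos(π*x/2)/2 dx = 0;  ∫_0^2 π*x^2*cos(π*x/2) dx = -16/π.
Sum: 0 − 16/π = -16/π.
So LHS = -16/π.
∫_0^2 v(x) φ(x) dx = ∫_0^2 (4*x*sin(π*x/2)) dx. Term by term:
  ∫_0^2 4*x*sin(π*x/2) dx = 16/π.
So RHS = -∫_0^2 v(x) φ(x) dx = -16/π.
LHS = RHS, so the identity holds for this test φ.
Moreover u is smooth here and v(x) = u'(x) = 4*x pointwise, so the identity holds for every test function. Hence v is the weak derivative of u.


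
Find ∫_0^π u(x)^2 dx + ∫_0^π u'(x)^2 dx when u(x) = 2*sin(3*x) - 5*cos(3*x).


||u||_{H^1(0,π)}^2 = 145*π

u'(x) = 15*sin(3*x) + 6*cos(3*x).
Expand u² and (u')² and integrate term by term on (0, π), using: for integers n ≥ 1, ∫_0^π sin²(nx) dx = ∫_0^π cos²(nx) dx = π/2; for n ≠ n', ∫_0^π sin(nx)sin(n'x) dx = ∫_0^π cos(nx)cos(n'x) dx = 0; and by product-to-sum, ∫_0^π sin(nx)cos(n'x) dx = ½∫_0^π [sin((n+n')x) + sin((n−n')x)] dx, which is 0 when n+n' is even and 2n/(n²−n'²) when n+n' is odd (it need not vanish on (0, π)).
  u² squared terms: (-5)²·∫cos(3x)² dx = 25·π/2 = 25*π/2;  (2)²·∫sin(3x)² dx = 4·π/2 = 2*π.
  u² cross terms: 2·(-5)·(2)·∫cos(3x)·sin(3x) dx = -20·(0) = 0.
  So ∫_0^π u² dx = 25*π/2 + 2*π + 0 = 29*π/2.
  (u')² squared terms: (6)²·∫cos(3x)² dx = 36·π/2 = 18*π;  (15)²·∫sin(3x)² dx = 225·π/2 = 225*π/2.
  (u')² cross terms: 2·(6)·(15)·∫cos(3x)·sin(3x) dx = 180·(0) = 0.
  So ∫_0^π (u')² dx = 18*π + 225*π/2 + 0 = 261*π/2.
||u||_{H^1}^2 = (29*π/2) + (261*π/2) = 145*π.


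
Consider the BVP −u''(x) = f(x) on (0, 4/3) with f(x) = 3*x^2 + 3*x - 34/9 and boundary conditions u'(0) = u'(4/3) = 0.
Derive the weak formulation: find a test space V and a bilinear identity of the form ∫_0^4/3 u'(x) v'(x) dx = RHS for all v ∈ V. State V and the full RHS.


V = H^1(0, 4/3) (no boundary constraint on v; u is determined up to an additive constant); weak form: ∫_0^4/3 u'v' dx = ∫_0^4/3 (3*x^2 + 3*x - 34/9) v dx for all v ∈ V.

Multiply both sides by a test function v and integrate from 0 to 4/3:
  ∫_0^4/3 −u''(x) v(x) dx = ∫_0^4/3 f(x) v(x) dx.
Integrate the LHS by parts once:
  ∫_0^4/3 −u'' v dx = −[u'(x) v(x)]_0^4/3 + ∫_0^4/3 u'(x) v'(x) dx.
Thus ∫_0^4/3 u'(x) v'(x) dx = ∫_0^4/3 f(x) v(x) dx + [u'(x) v(x)]_0^4/3.
Choose V so that boundary terms are either known or forced to vanish.
u has homogeneous Neumann: u'(0) = u'(4/3) = 0. So [u' v]_0^4/3 = 0·v(4/3) − 0·v(0) = 0 for any v; take V = H^1(0, 4/3).
Weak formulation: find u (satisfying any essential BC) such that ∫_0^4/3 u'(x) v'(x) dx = ∫_0^4/3 f v dx for all v ∈ V (homogeneous Neumann, so boundary terms vanish).
Substituting f(x) = 3*x^2 + 3*x - 34/9, the right-hand side is ∫_0^4/3 (3*x^2 + 3*x - 34/9) v dx.
Compatibility check (pure Neumann): taking v ≡ 1 ∈ V gives 0 = ∫_0^4/3 f dx + (0) − (0), i.e. ∫_0^4/3 f dx must equal u'(0) − u'(4/3) = 0. Indeed ∫_0^4/3 (3*x^2 + 3*x - 34/9) dx = 0, so the data are compatible. The solution is then unique only up to an additive constant (fix it e.g. by requiring ∫_0^4/3 u dx = 0).


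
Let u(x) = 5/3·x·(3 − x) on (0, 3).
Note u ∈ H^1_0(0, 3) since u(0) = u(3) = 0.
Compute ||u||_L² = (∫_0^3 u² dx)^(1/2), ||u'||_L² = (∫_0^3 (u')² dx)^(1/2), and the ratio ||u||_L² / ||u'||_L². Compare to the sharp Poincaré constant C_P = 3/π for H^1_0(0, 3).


||u||_L² / ||u'||_L² = 3*sqrt(10)/10 < C_P = 3/π.

u(x) = 5/3·x·(3 − x), so u'(x) = 5 - 10*x/3.
u(x) = 5/3·x·(3 − x) vanishes at x = 0 and x = 3, so u ∈ H^1_0(0, 3). Differentiate via the product rule and integrate the resulting polynomials term by term.
  ∫_0^3 u² dx = ∫_0^3 (25*x^4/9 - 50*x^3/3 + 25*x^2) dx. Term by term:
    ∫_0^3 25*x^4/9 dx = 135;  ∫_0^3 -50*x^3/3 dx = -675/2;  ∫_0^3 25*x^2 dx = 225.
  Sum: 135 − 675/2 + 225 = 45/2.
  ∫_0^3 (u')² dx = ∫_0^3 (100*x^2/9 - 100*x/3 + 25) dx. Term by term:
    ∫_0^3 100*x^2/9 dx = 100;  ∫_0^3 -100*x/3 dx = -150;  ∫_0^3 25 dx = 75.
  Sum: 100 − 150 + 75 = 25.
∫_0^3 u² dx = 45/2, so ||u||_L² = 3*sqrt(10)/2.
∫_0^3 (u')² dx = 25, so ||u'||_L² = 5.
Ratio ||u||_L² / ||u'||_L² = 3*sqrt(10)/10.
Sharp Poincaré constant on H^1_0(0, 3) is C_P = L/π = 3/π, achieved by sin(π/3·x).
A polynomial bump cannot attain the sharp Poincaré constant (only the first sine eigenfunction does), so the ratio is strictly less than C_P, consistent with ||u||_L² ≤ C_P ||u'||_L².


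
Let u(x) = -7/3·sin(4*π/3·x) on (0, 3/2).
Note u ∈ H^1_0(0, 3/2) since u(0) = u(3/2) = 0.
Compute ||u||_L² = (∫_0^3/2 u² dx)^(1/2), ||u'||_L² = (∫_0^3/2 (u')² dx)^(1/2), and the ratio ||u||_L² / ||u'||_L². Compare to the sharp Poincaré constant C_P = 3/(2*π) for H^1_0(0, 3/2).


||u||_L² / ||u'||_L² = 3/(4*π) < C_P = 3/(2*π).

u(x) = -7/3·sin(4*π/3·x), so u'(x) = -28*π*cos(4*π*x/3)/9.
Writing u(x) = A·sin(kπx/L) with A = -7/3 and k = 2, use ∫_0^L sin²(kπx/L) dx = L/2 and ∫_0^L cos²(kπx/L) dx = L/2.
u² = 49/9·sin²(4*π/3·x) and (u')² = 784*π^2/81·cos²(4*π/3·x), and each of sin², cos² integrates to L/2 = 3/4 over (0, 3/2).
∫_0^3/2 u² dx = 49/12, so ||u||_L² = 7*sqrt(3)/6.
∫_0^3/2 (u')² dx = 196*π^2/27, so ||u'||_L² = 14*sqrt(3)*π/9.
Ratio ||u||_L² / ||u'||_L² = 3/(4*π).
Sharp Poincaré constant on H^1_0(0, 3/2) is C_P = L/π = 3/(2*π), achieved by sin(2*π/3·x).
This is the k = 2 harmonic; the ratio L/(kπ) is strictly less than C_P = L/π, consistent with the sharp inequality ||u||_L² ≤ C_P ||u'||_L².


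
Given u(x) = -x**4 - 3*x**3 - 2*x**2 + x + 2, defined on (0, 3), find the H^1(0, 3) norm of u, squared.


||u||_{H^1}^2 = 4510713/140

The H^1 norm (squared) on an interval (0, L) is
  ||u||_{H^1}^2 = ∫_0^L u(x)^2 dx + ∫_0^L u'(x)^2 dx.
Compute u'(x) = -4*x**3 - 9*x**2 - 4*x + 1.
Then u(x)^2 = x**8 + 6*x**7 + 13*x**6 + 10*x**5 - 6*x**4 - 16*x**3 - 7*x**2 + 4*x + 4 and u'(x)^2 = 16*x**6 + 72*x**5 + 113*x**4 + 64*x**3 - 2*x**2 - 8*x + 1.
Integrate each monomial from 0 to 3 using ∫_0^3 c·x^n dx = c·3^(n+1)/(n+1):
  ∫_0^3 u(x)^2 dx = ∫_0^3 (x^8 + 6*x^7 + 13*x^6 + 10*x^5 - 6*x^4 - 16*x^3 - 7*x^2 + 4*x + 4) dx. Term by term:
    ∫_0^3 x^8 dx = 2187;  ∫_0^3 6*x^7 dx = 19683/4;  ∫_0^3 13*x^6 dx = 28431/7;
    ∫_0^3 10*x^5 dx = 1215;  ∫_0^3 -6*x^4 dx = -1458/5;  ∫_0^3 -16*x^3 dx = -324;
    ∫_0^3 -7*x^2 dx = -63;  ∫_0^3 4*x dx = 18;  ∫_0^3 4 dx = 12.
  Sum: 2187 + 19683/4 + 28431/7 + 1215 − 1458/5 − 324 − 63 + 18 + 12 = 1643001/140.
  ∫_0^3 u'(x)^2 dx = ∫_0^3 (16*x^6 + 72*x^5 + 113*x^4 + 64*x^3 - 2*x^2 - 8*x + 1) dx. Term by term:
    ∫_0^3 16*x^6 dx = 34992/7;  ∫_0^3 72*x^5 dx = 8748;  ∫_0^3 113*x^4 dx = 27459/5;
    ∫_0^3 64*x^3 dx = 1296;  ∫_0^3 -2*x^2 dx = -18;  ∫_0^3 -8*x dx = -36;
    ∫_0^3 1 dx = 3.
  Sum: 34992/7 + 8748 + 27459/5 + 1296 − 18 − 36 + 3 = 716928/35.
Adding: ||u||_{H^1}^2 = 1643001/140 + 716928/35 = 4510713/140.


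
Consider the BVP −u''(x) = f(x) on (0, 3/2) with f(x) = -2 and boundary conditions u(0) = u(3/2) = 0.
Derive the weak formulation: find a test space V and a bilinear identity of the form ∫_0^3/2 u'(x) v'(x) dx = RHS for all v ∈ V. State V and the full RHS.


V = H^1_0(0, 3/2) (so v(0) = v(3/2) = 0); weak form: ∫_0^3/2 u'v' dx = ∫_0^3/2 (-2) v dx for all v ∈ V.

Multiply both sides by a test function v and integrate from 0 to 3/2:
  ∫_0^3/2 −u''(x) v(x) dx = ∫_0^3/2 f(x) v(x) dx.
Integrate the LHS by parts once:
  ∫_0^3/2 −u'' v dx = −[u'(x) v(x)]_0^3/2 + ∫_0^3/2 u'(x) v'(x) dx.
Thus ∫_0^3/2 u'(x) v'(x) dx = ∫_0^3/2 f(x) v(x) dx + [u'(x) v(x)]_0^3/2.
Choose V so that boundary terms are either known or forced to vanish.
u is Dirichlet: u(0) = u(3/2) = 0. Let V = H^1_0(0, 3/2); then v(0) = v(3/2) = 0, and [u' v]_0^3/2 = 0.
Weak formulation: find u (satisfying any essential BC) such that ∫_0^3/2 u'(x) v'(x) dx = ∫_0^3/2 f v dx for all v ∈ V.
Substituting f(x) = -2, the right-hand side is ∫_0^3/2 (-2) v dx.


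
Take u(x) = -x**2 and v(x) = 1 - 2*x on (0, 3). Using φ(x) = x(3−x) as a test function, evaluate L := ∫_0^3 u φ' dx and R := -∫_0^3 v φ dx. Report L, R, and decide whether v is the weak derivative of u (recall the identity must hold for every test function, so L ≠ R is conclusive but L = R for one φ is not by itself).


LHS = 27/2, RHS = 9. No, v is not the weak derivative of u.

u(x) = -x**2, classical derivative u'(x) = -2*x.
φ(x) = x(3−x), so φ'(x) = 3 - 2*x.
Note φ(0) = φ(3) = 0, so the boundary term u·φ vanishes.
LHS = ∫_0^3 u(x) φ'(x) dx = ∫_0^3 (2*x^3 - 3*x^2) dx. Term by term:
  ∫_0^3 2*x^3 dx = 81/2;  ∫_0^3 -3*x^2 dx = -27.
Sum: 81/2 − 27 = 27/2.
So LHS = 27/2.
∫_0^3 v(x) φ(x) dx = ∫_0^3 (2*x^3 - 7*x^2 + 3*x) dx. Term by term:
  ∫_0^3 2*x^3 dx = 81/2;  ∫_0^3 -7*x^2 dx = -63;  ∫_0^3 3*x dx = 27/2.
Sum: 81/2 − 63 + 27/2 = -9.
So RHS = -∫_0^3 v(x) φ(x) dx = 9.
LHS − RHS = 9/2 ≠ 0, so the identity fails.
(For a valid weak derivative the identity must hold for EVERY test function, in particular this one. The failure shows v is NOT the weak derivative of u.)
Correct weak derivative would be u'(x) = -2*x.


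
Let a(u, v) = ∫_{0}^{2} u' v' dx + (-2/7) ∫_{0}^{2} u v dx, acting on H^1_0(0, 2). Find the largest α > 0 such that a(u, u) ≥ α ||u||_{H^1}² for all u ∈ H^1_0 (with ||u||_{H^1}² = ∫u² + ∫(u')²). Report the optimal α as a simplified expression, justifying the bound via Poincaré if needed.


α = (-8/7 + π^2)/(4 + π^2)

Coercivity of a(·,·) on H^1_0(0, 2) means a(u, u) ≥ α ||u||_{H^1}² for every u ∈ H^1_0.
The interval has length L = 2, and Poincaré/coercivity depend only on L. Here a(u, u) = ∫(u')² + (-2/7)·∫u².
Here c = -2/7 < 0 with |c| < (π/L)² = π^2/4, so coercivity still holds. The condition a(u,u) ≥ α||u||_{H^1}² reads (1−α)∫(u')² ≥ (α−c)∫u². Any admissible α is ≤ 1 (rapidly oscillating u have ∫u²/∫(u')² → 0), and α = 1 would force 0 ≥ (1−c)∫u², impossible since c < 1; so 1−α > 0. By the sharp Poincaré inequality on H^1_0 of an interval of length L, ∫(u')² ≥ (π/L)²∫u² with equality for the first sine mode sin(π(x−x₀)/L) (x₀ the left endpoint), so the inequality holds for all u iff (1−α)(π/L)² ≥ α − c, i.e. α ≤ ((π/L)² + c)/((π/L)² + 1) = (1 + c(L/π)²)/(1 + (L/π)²). (Direct route, valid since c ≤ 0: Poincaré gives c∫u² ≥ c(L/π)²∫(u')², so a(u,u) ≥ (1 + c(L/π)²)∫(u')², while ||u||_{H^1}² ≤ (1 + (L/π)²)∫(u')²; dividing yields the same α.) With (π/L)² = π^2/4 and c = -2/7, the largest admissible constant is α = ((π/L)² + c)/((π/L)² + 1).
Simplifying, α = (-8/7 + π^2)/(4 + π^2).


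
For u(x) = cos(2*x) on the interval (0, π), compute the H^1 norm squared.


||u||_{H^1(0,π)}^2 = 5*π/2

u'(x) = -2*sin(2*x).
Expand u² and (u')² and integrate term by term on (0, π), using: for integers n ≥ 1, ∫_0^π sin²(nx) dx = ∫_0^π cos²(nx) dx = π/2; for n ≠ n', ∫_0^π sin(nx)sin(n'x) dx = ∫_0^π cos(nx)cos(n'x) dx = 0; and by product-to-sum, ∫_0^π sin(nx)cos(n'x) dx = ½∫_0^π [sin((n+n')x) + sin((n−n')x)] dx, which is 0 when n+n' is even and 2n/(n²−n'²) when n+n' is odd (it need not vanish on (0, π)).
  u² squared terms: (1)²·∫cos(2x)² dx = 1·π/2 = π/2.
  So ∫_0^π u² dx = π/2.
  (u')² squared terms: (-2)²·∫sin(2x)² dx = 4·π/2 = 2*π.
  So ∫_0^π (u')² dx = 2*π.
||u||_{H^1}^2 = (π/2) + (2*π) = 5*π/2.


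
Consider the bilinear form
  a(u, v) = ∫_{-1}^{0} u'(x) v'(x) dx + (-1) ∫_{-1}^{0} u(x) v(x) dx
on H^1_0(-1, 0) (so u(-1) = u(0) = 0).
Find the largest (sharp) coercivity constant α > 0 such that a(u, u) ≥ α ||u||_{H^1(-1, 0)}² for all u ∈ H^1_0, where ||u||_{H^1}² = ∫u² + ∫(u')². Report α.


α = (-1 + π^2)/(1 + π^2)

Coercivity of a(·,·) on H^1_0(-1, 0) means a(u, u) ≥ α ||u||_{H^1}² for every u ∈ H^1_0.
The interval has length L = 1, and Poincaré/coercivity depend only on L. Here a(u, u) = ∫(u')² + (-1)·∫u².
Here c = -1 < 0 with |c| < (π/L)² = π^2, so coercivity still holds. The condition a(u,u) ≥ α||u||_{H^1}² reads (1−α)∫(u')² ≥ (α−c)∫u². Any admissible α is ≤ 1 (rapidly oscillating u have ∫u²/∫(u')² → 0), and α = 1 would force 0 ≥ (1−c)∫u², impossible since c < 1; so 1−α > 0. By the sharp Poincaré inequality on H^1_0 of an interval of length L, ∫(u')² ≥ (π/L)²∫u² with equality for the first sine mode sin(π(x−x₀)/L) (x₀ the left endpoint), so the inequality holds for all u iff (1−α)(π/L)² ≥ α − c, i.e. α ≤ ((π/L)² + c)/((π/L)² + 1) = (1 + c(L/π)²)/(1 + (L/π)²). (Direct route, valid since c ≤ 0: Poincaré gives c∫u² ≥ c(L/π)²∫(u')², so a(u,u) ≥ (1 + c(L/π)²)∫(u')², while ||u||_{H^1}² ≤ (1 + (L/π)²)∫(u')²; dividing yields the same α.) With (π/L)² = π^2 and c = -1, the largest admissible constant is α = ((π/L)² + c)/((π/L)² + 1).
Simplifying, α = (-1 + π^2)/(1 + π^2).


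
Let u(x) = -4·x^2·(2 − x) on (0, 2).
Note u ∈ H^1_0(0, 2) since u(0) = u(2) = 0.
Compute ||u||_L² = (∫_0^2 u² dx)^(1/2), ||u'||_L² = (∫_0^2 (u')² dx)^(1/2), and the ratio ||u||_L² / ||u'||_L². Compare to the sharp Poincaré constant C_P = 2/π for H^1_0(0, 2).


||u||_L² / ||u'||_L² = sqrt(14)/7 < C_P = 2/π.

u(x) = -4·x^2·(2 − x), so u'(x) = 4*x*(3*x - 4).
u(x) = -4·x^2·(2 − x) vanishes at x = 0 and x = 2, so u ∈ H^1_0(0, 2). Differentiate via the product rule and integrate the resulting polynomials term by term.
  ∫_0^2 u² dx = ∫_0^2 (16*x^6 - 64*x^5 + 64*x^4) dx. Term by term:
    ∫_0^2 16*x^6 dx = 2048/7;  ∫_0^2 -64*x^5 dx = -2048/3;  ∫_0^2 64*x^4 dx = 2048/5.
  Sum: 2048/7 − 2048/3 + 2048/5 = 2048/105.
  ∫_0^2 (u')² dx = ∫_0^2 (144*x^4 - 384*x^3 + 256*x^2) dx. Term by term:
    ∫_0^2 144*x^4 dx = 4608/5;  ∫_0^2 -384*x^3 dx = -1536;  ∫_0^2 256*x^2 dx = 2048/3.
  Sum: 4608/5 − 1536 + 2048/3 = 1024/15.
∫_0^2 u² dx = 2048/105, so ||u||_L² = 32*sqrt(210)/105.
∫_0^2 (u')² dx = 1024/15, so ||u'||_L² = 32*sqrt(15)/15.
Ratio ||u||_L² / ||u'||_L² = sqrt(14)/7.
Sharp Poincaré constant on H^1_0(0, 2) is C_P = L/π = 2/π, achieved by sin(π/2·x).
A polynomial bump cannot attain the sharp Poincaré constant (only the first sine eigenfunction does), so the ratio is strictly less than C_P, consistent with ||u||_L² ≤ C_P ||u'||_L².


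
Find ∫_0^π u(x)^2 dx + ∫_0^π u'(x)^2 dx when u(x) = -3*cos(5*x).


||u||_{H^1(0,π)}^2 = 117*π

u'(x) = 15*sin(5*x).
Expand u² and (u')² and integrate term by term on (0, π), using: for integers n ≥ 1, ∫_0^π sin²(nx) dx = ∫_0^π cos²(nx) dx = π/2; for n ≠ n', ∫_0^π sin(nx)sin(n'x) dx = ∫_0^π cos(nx)cos(n'x) dx = 0; and by product-to-sum, ∫_0^π sin(nx)cos(n'x) dx = ½∫_0^π [sin((n+n')x) + sin((n−n')x)] dx, which is 0 when n+n' is even and 2n/(n²−n'²) when n+n' is odd (it need not vanish on (0, π)).
  u² squared terms: (-3)²·∫cos(5x)² dx = 9·π/2 = 9*π/2.
  So ∫_0^π u² dx = 9*π/2.
  (u')² squared terms: (15)²·∫sin(5x)² dx = 225·π/2 = 225*π/2.
  So ∫_0^π (u')² dx = 225*π/2.
||u||_{H^1}^2 = (9*π/2) + (225*π/2) = 117*π.


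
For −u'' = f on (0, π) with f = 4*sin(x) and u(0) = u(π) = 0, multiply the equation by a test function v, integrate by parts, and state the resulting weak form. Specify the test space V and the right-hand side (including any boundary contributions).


V = H^1_0(0, π) (so v(0) = v(π) = 0); weak form: ∫_0^π u'v' dx = ∫_0^π (4*sin(x)) v dx for all v ∈ V.

Multiply both sides by a test function v and integrate from 0 to π:
  ∫_0^π −u''(x) v(x) dx = ∫_0^π f(x) v(x) dx.
Integrate the LHS by parts once:
  ∫_0^π −u'' v dx = −[u'(x) v(x)]_0^π + ∫_0^π u'(x) v'(x) dx.
Thus ∫_0^π u'(x) v'(x) dx = ∫_0^π f(x) v(x) dx + [u'(x) v(x)]_0^π.
Choose V so that boundary terms are either known or forced to vanish.
u is Dirichlet: u(0) = u(π) = 0. Let V = H^1_0(0, π); then v(0) = v(π) = 0, and [u' v]_0^π = 0.
Weak formulation: find u (satisfying any essential BC) such that ∫_0^π u'(x) v'(x) dx = ∫_0^π f v dx for all v ∈ V.
Substituting f(x) = 4*sin(x), the right-hand side is ∫_0^π (4*sin(x)) v dx.


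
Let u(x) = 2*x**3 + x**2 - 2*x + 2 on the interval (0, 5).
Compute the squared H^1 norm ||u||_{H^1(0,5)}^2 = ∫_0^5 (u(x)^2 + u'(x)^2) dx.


||u||_{H^1}^2 = 1614890/21

The H^1 norm (squared) on an interval (0, L) is
  ||u||_{H^1}^2 = ∫_0^L u(x)^2 dx + ∫_0^L u'(x)^2 dx.
Compute u'(x) = 6*x**2 + 2*x - 2.
Then u(x)^2 = 4*x**6 + 4*x**5 - 7*x**4 + 4*x**3 + 8*x**2 - 8*x + 4 and u'(x)^2 = 36*x**4 + 24*x**3 - 20*x**2 - 8*x + 4.
Integrate each monomial from 0 to 5 using ∫_0^5 c·x^n dx = c·5^(n+1)/(n+1):
  ∫_0^5 u(x)^2 dx = ∫_0^5 (4*x^6 + 4*x^5 - 7*x^4 + 4*x^3 + 8*x^2 - 8*x + 4) dx. Term by term:
    ∫_0^5 4*x^6 dx = 312500/7;  ∫_0^5 4*x^5 dx = 31250/3;  ∫_0^5 -7*x^4 dx = -4375;
    ∫_0^5 4*x^3 dx = 625;  ∫_0^5 8*x^2 dx = 1000/3;  ∫_0^5 -8*x dx = -100;
    ∫_0^5 4 dx = 20.
  Sum: 312500/7 + 31250/3 − 4375 + 625 + 1000/3 − 100 + 20 = 360940/7.
  ∫_0^5 u'(x)^2 dx = ∫_0^5 (36*x^4 + 24*x^3 - 20*x^2 - 8*x + 4) dx. Term by term:
    ∫_0^5 36*x^4 dx = 22500;  ∫_0^5 24*x^3 dx = 3750;  ∫_0^5 -20*x^2 dx = -2500/3;
    ∫_0^5 -8*x dx = -100;  ∫_0^5 4 dx = 20.
  Sum: 22500 + 3750 − 2500/3 − 100 + 20 = 76010/3.
Adding: ||u||_{H^1}^2 = 360940/7 + 76010/3 = 1614890/21.


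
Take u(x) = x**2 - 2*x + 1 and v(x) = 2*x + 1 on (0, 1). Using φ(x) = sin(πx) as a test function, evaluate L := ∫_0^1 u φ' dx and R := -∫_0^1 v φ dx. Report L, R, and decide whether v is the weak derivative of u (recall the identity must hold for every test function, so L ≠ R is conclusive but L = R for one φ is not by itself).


LHS = 2/π, RHS = -4/π. No, v is not the weak derivative of u.

u(x) = x**2 - 2*x + 1, classical derivative u'(x) = 2*x - 2.
φ(x) = sin(πx), so φ'(x) = π*cos(π*x).
Note φ(0) = φ(1) = 0, so the boundary term u·φ vanishes.
LHS = ∫_0^1 u(x) φ'(x) dx = ∫_0^1 (π*x^2*cos(π*x) - 2*π*x*cos(π*x) + π*cos(π*x)) dx. Term by term:
  ∫_0^1 π*cos(π*x) dx = 0;  ∫_0^1 π*x^2*cos(π*x) dx = -2/π;  ∫_0^1 -2*π*x*cos(π*x) dx = 4/π.
Sum: 0 − 2/π + 4/π = 2/π.
So LHS = 2/π.
∫_0^1 v(x) φ(x) dx = ∫_0^1 (2*x*sin(π*x) + sin(π*x)) dx. Term by term:
  ∫_0^1 2*x*sin(π*x) dx = 2/π;  ∫_0^1 sin(π*x) dx = 2/π.
Sum: 2/π + 2/π = 4/π.
So RHS = -∫_0^1 v(x) φ(x) dx = -4/π.
LHS − RHS = 6/π ≠ 0, so the identity fails.
(For a valid weak derivative the identity must hold for EVERY test function, in particular this one. The failure shows v is NOT the weak derivative of u.)
Correct weak derivative would be u'(x) = 2*x - 2.


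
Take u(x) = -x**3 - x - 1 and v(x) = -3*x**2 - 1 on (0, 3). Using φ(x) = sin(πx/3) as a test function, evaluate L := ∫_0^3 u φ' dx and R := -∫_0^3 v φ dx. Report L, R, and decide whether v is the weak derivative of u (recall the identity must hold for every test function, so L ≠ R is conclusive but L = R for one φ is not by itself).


LHS = -324/π^3 + 87/π, RHS = -324/π^3 + 87/π. Yes, v = u' weakly.

u(x) = -x**3 - x - 1, classical derivative u'(x) = -3*x**2 - 1.
φ(x) = sin(πx/3), so φ'(x) = π*cos(π*x/3)/3.
Note φ(0) = φ(3) = 0, so the boundary term u·φ vanishes.
LHS = ∫_0^3 u(x) φ'(x) dx = ∫_0^3 (-π*x^3*cos(π*x/3)/3 - π*x*cos(π*x/3)/3 - π*cos(π*x/3)/3) dx. Term by term:
  ∫_0^3 -π*cos(π*x/3)/3 dx = 0;  ∫_0^3 -π*x*cos(π*x/3)/3 dx = 6/π;  ∫_0^3 -π*x^3*cos(π*x/3)/3 dx = -324/π^3 + 81/π.
Sum: 0 + 6/π + -324/π^3 + 81/π = -324/π^3 + 87/π.
So LHS = -324/π^3 + 87/π.
∫_0^3 v(x) φ(x) dx = ∫_0^3 (-3*x^2*sin(π*x/3) - sin(π*x/3)) dx. Term by term:
  ∫_0^3 -sin(π*x/3) dx = -6/π;  ∫_0^3 -3*x^2*sin(π*x/3) dx = -81/π + 324/π^3.
Sum: -6/π + -81/π + 324/π^3 = -87/π + 324/π^3.
So RHS = -∫_0^3 v(x) φ(x) dx = -324/π^3 + 87/π.
LHS = RHS, so the identity holds for this test φ.
Moreover u is smooth here and v(x) = u'(x) = -3*x**2 - 1 pointwise, so the identity holds for every test function. Hence v is the weak derivative of u.


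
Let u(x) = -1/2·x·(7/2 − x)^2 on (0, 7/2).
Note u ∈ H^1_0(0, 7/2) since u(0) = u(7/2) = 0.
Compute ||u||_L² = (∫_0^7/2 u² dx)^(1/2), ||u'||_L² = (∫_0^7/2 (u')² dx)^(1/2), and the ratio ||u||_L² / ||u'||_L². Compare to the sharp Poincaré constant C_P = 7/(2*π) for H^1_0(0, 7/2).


||u||_L² / ||u'||_L² = sqrt(14)/4 < C_P = 7/(2*π).

u(x) = -1/2·x·(7/2 − x)^2, so u'(x) = (7 - 6*x)*(2*x - 7)/8.
u(x) = -1/2·x·(7/2 − x)^2 vanishes at x = 0 and x = 7/2, so u ∈ H^1_0(0, 7/2). Differentiate via the product rule and integrate the resulting polynomials term by term.
  ∫_0^7/2 u² dx = ∫_0^7/2 (x^6/4 - 7*x^5/2 + 147*x^4/8 - 343*x^3/8 + 2401*x^2/64) dx. Term by term:
    ∫_0^7/2 x^6/4 dx = 117649/512;  ∫_0^7/2 -7*x^5/2 dx = -823543/768;  ∫_0^7/2 147*x^4/8 dx = 2470629/1280;
    ∫_0^7/2 -343*x^3/8 dx = -823543/512;  ∫_0^7/2 2401*x^2/64 dx = 823543/1536.
  Sum: 117649/512 − 823543/768 + 2470629/1280 − 823543/512 + 823543/1536 = 117649/7680.
  ∫_0^7/2 (u')² dx = ∫_0^7/2 (9*x^4/4 - 21*x^3 + 539*x^2/8 - 343*x/4 + 2401/64) dx. Term by term:
    ∫_0^7/2 9*x^4/4 dx = 151263/640;  ∫_0^7/2 -21*x^3 dx = -50421/64;  ∫_0^7/2 539*x^2/8 dx = 184877/192;
    ∫_0^7/2 -343*x/4 dx = -16807/32;  ∫_0^7/2 2401/64 dx = 16807/128.
  Sum: 151263/640 − 50421/64 + 184877/192 − 16807/32 + 16807/128 = 16807/960.
∫_0^7/2 u² dx = 117649/7680, so ||u||_L² = 343*sqrt(30)/480.
∫_0^7/2 (u')² dx = 16807/960, so ||u'||_L² = 49*sqrt(105)/120.
Ratio ||u||_L² / ||u'||_L² = sqrt(14)/4.
Sharp Poincaré constant on H^1_0(0, 7/2) is C_P = L/π = 7/(2*π), achieved by sin(2*π/7·x).
A polynomial bump cannot attain the sharp Poincaré constant (only the first sine eigenfunction does), so the ratio is strictly less than C_P, consistent with ||u||_L² ≤ C_P ||u'||_L².


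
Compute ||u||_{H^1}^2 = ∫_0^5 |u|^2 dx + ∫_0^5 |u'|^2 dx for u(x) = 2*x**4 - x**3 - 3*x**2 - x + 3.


||u||_{H^1}^2 = 139703875/126

The H^1 norm (squared) on an interval (0, L) is
  ||u||_{H^1}^2 = ∫_0^L u(x)^2 dx + ∫_0^L u'(x)^2 dx.
Compute u'(x) = 8*x**3 - 3*x**2 - 6*x - 1.
Then u(x)^2 = 4*x**8 - 4*x**7 - 11*x**6 + 2*x**5 + 23*x**4 - 17*x**2 - 6*x + 9 and u'(x)^2 = 64*x**6 - 48*x**5 - 87*x**4 + 20*x**3 + 42*x**2 + 12*x + 1.
Integrate each monomial from 0 to 5 using ∫_0^5 c·x^n dx = c·5^(n+1)/(n+1):
  ∫_0^5 u(x)^2 dx = ∫_0^5 (4*x^8 - 4*x^7 - 11*x^6 + 2*x^5 + 23*x^4 - 17*x^2 - 6*x + 9) dx. Term by term:
    ∫_0^5 4*x^8 dx = 7812500/9;  ∫_0^5 -4*x^7 dx = -390625/2;  ∫_0^5 -11*x^6 dx = -859375/7;
    ∫_0^5 2*x^5 dx = 15625/3;  ∫_0^5 23*x^4 dx = 14375;  ∫_0^5 -17*x^2 dx = -2125/3;
    ∫_0^5 -6*x dx = -75;  ∫_0^5 9 dx = 45.
  Sum: 7812500/9 − 390625/2 − 859375/7 + 15625/3 + 14375 − 2125/3 − 75 + 45 = 71671345/126.
  ∫_0^5 u'(x)^2 dx = ∫_0^5 (64*x^6 - 48*x^5 - 87*x^4 + 20*x^3 + 42*x^2 + 12*x + 1) dx. Term by term:
    ∫_0^5 64*x^6 dx = 5000000/7;  ∫_0^5 -48*x^5 dx = -125000;  ∫_0^5 -87*x^4 dx = -54375;
    ∫_0^5 20*x^3 dx = 3125;  ∫_0^5 42*x^2 dx = 1750;  ∫_0^5 12*x dx = 150;
    ∫_0^5 1 dx = 5.
  Sum: 5000000/7 − 125000 − 54375 + 3125 + 1750 + 150 + 5 = 3779585/7.
Adding: ||u||_{H^1}^2 = 71671345/126 + 3779585/7 = 139703875/126.


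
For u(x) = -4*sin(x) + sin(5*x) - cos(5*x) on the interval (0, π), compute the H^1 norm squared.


||u||_{H^1(0,π)}^2 = 42*π

u'(x) = 5*sin(5*x) - 4*cos(x) + 5*cos(5*x).
Expand u² and (u')² and integrate term by term on (0, π), using: for integers n ≥ 1, ∫_0^π sin²(nx) dx = ∫_0^π cos²(nx) dx = π/2; for n ≠ n', ∫_0^π sin(nx)sin(n'x) dx = ∫_0^π cos(nx)cos(n'x) dx = 0; and by product-to-sum, ∫_0^π sin(nx)cos(n'x) dx = ½∫_0^π [sin((n+n')x) + sin((n−n')x)] dx, which is 0 when n+n' is even and 2n/(n²−n'²) when n+n' is odd (it need not vanish on (0, π)).
  u² squared terms: (-1)²·∫cos(5x)² dx = 1·π/2 = π/2;  (-4)²·∫sin(x)² dx = 16·π/2 = 8*π;  (1)²·∫sin(5x)² dx = 1·π/2 = π/2.
  u² cross terms: 2·(-1)·(-4)·∫cos(5x)·sin(x) dx = 8·(0) = 0;  2·(-1)·(1)·∫cos(5x)·sin(5x) dx = -2·(0) = 0;  2·(-4)·(1)·∫sin(x)·sin(5x) dx = -8·(0) = 0.
  So ∫_0^π u² dx = π/2 + 8*π + π/2 + 0 + 0 + 0 = 9*π.
  (u')² squared terms: (-4)²·∫cos(x)² dx = 16·π/2 = 8*π;  (5)²·∫cos(5x)² dx = 25·π/2 = 25*π/2;  (5)²·∫sin(5x)² dx = 25·π/2 = 25*π/2.
  (u')² cross terms: 2·(-4)·(5)·∫cos(x)·cos(5x) dx = -40·(0) = 0;  2·(-4)·(5)·∫cos(x)·sin(5x) dx = -40·(0) = 0;  2·(5)·(5)·∫cos(5x)·sin(5x) dx = 50·(0) = 0.
  So ∫_0^π (u')² dx = 8*π + 25*π/2 + 25*π/2 + 0 + 0 + 0 = 33*π.
||u||_{H^1}^2 = (9*π) + (33*π) = 42*π.
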